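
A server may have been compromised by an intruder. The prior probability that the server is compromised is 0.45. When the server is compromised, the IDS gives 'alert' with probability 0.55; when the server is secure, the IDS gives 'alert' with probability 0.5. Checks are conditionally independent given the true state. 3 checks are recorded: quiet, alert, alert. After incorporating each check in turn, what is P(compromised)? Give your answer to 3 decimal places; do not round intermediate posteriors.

After 'quiet': P(compromised) = 0.45·0.4500 / (0.45·0.4500 + 0.5·0.5500) ≈ 0.4241
After 'alert': P(compromised) = 0.55·0.4241 / (0.55·0.4241 + 0.5·0.5759) ≈ 0.4475
After 'alert': P(compromised) = 0.55·0.4475 / (0.55·0.4475 + 0.5·0.5525) ≈ 0.4712

0.471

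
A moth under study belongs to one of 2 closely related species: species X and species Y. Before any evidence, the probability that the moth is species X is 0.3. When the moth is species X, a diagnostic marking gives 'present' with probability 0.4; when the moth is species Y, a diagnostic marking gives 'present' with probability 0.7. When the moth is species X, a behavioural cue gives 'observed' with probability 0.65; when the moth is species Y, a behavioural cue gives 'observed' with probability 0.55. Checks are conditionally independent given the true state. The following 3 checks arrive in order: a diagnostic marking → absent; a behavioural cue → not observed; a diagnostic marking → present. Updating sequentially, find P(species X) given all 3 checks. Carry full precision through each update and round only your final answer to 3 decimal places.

0.276

After a diagnostic marking='absent': P(species X) = 0.6·0.3000 / (0.6·0.3000 + 0.3·0.7000) ≈ 0.4615
After a behavioural cue='not observed': P(species X) = 0.35·0.4615 / (0.35·0.4615 + 0.45·0.5385) ≈ 0.4000
After a diagnostic marking='present': P(species X) = 0.4·0.4000 / (0.4·0.4000 + 0.7·0.6000) ≈ 0.2759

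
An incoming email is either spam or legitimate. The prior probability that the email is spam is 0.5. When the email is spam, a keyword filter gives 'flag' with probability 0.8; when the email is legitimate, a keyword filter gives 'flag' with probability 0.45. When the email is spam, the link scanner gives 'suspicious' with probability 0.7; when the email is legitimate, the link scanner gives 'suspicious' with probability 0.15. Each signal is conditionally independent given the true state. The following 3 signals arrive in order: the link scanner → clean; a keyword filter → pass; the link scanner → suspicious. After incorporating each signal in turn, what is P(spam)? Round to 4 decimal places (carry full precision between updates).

After the link scanner='clean': P(spam) = 0.3·0.5000 / (0.3·0.5000 + 0.85·0.5000) ≈ 0.2609
After a keyword filter='pass': P(spam) = 0.2·0.2609 / (0.2·0.2609 + 0.55·0.7391) ≈ 0.1137
After the link scanner='suspicious': P(spam) = 0.7·0.1137 / (0.7·0.1137 + 0.15·0.8863) ≈ 0.3746

0.3746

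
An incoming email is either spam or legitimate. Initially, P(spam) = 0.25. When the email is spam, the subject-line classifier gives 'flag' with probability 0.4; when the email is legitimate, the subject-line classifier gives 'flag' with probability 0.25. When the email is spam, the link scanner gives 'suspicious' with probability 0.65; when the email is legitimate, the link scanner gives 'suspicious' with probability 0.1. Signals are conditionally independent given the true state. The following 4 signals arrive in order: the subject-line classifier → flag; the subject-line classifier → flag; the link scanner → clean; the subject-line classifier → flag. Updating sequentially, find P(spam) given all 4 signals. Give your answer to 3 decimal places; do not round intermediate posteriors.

0.347

Each posterior becomes the prior for the next update.
After the subject-line classifier='flag': P(spam) = 0.4·0.2500 / (0.4·0.2500 + 0.25·0.7500) ≈ 0.3478
After the subject-line classifier='flag': P(spam) = 0.4·0.3478 / (0.4·0.3478 + 0.25·0.6522) ≈ 0.4604
After the link scanner='clean': P(spam) = 0.35·0.4604 / (0.35·0.4604 + 0.9·0.5396) ≈ 0.2492
After the subject-line classifier='flag': P(spam) = 0.4·0.2492 / (0.4·0.2492 + 0.25·0.7508) ≈ 0.3468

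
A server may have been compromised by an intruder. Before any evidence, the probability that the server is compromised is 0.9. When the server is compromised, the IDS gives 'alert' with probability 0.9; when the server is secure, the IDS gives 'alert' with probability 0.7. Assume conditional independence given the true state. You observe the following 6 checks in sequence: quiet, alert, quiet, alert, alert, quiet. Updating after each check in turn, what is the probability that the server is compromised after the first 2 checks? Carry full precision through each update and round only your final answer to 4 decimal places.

0.7941

Apply Bayes' rule sequentially, carrying P(compromised) forward.
After 'quiet': P(compromised) = 0.1·0.9000 / (0.1·0.9000 + 0.3·0.1000) ≈ 0.7500
After 'alert': P(compromised) = 0.9·0.7500 / (0.9·0.7500 + 0.7·0.2500) ≈ 0.7941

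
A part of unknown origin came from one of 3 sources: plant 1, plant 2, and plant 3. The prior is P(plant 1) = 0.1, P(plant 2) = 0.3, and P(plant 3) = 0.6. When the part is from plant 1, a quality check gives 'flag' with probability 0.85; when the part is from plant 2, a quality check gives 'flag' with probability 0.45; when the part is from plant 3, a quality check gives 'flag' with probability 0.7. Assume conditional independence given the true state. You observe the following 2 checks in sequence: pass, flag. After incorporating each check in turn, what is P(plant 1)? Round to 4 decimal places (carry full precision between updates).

0.0599

After 'pass': normaliser = 0.15·0.1000 + 0.55·0.3000 + 0.3·0.6000; P(plant 1) ≈ 0.0417, P(plant 2) ≈ 0.4583, P(plant 3) ≈ 0.5000
After 'flag': normaliser = 0.85·0.0417 + 0.45·0.4583 + 0.7·0.5000; P(plant 1) ≈ 0.0599, P(plant 2) ≈ 0.3486, P(plant 3) ≈ 0.5915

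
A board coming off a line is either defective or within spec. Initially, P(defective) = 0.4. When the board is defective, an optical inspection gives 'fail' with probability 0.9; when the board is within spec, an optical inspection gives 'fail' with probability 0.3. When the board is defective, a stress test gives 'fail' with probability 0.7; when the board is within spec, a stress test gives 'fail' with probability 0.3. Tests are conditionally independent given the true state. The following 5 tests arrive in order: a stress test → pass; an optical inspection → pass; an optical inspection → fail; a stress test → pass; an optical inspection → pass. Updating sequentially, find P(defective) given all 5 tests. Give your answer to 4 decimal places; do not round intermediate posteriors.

0.0074

After a stress test='pass': P(defective) = 0.3·0.4000 / (0.3·0.4000 + 0.7·0.6000) ≈ 0.2222
After an optical inspection='pass': P(defective) = 0.1·0.2222 / (0.1·0.2222 + 0.7·0.7778) ≈ 0.0392
After an optical inspection='fail': P(defective) = 0.9·0.0392 / (0.9·0.0392 + 0.3·0.9608) ≈ 0.1091
After a stress test='pass': P(defective) = 0.3·0.1091 / (0.3·0.1091 + 0.7·0.8909) ≈ 0.0499
After an optical inspection='pass': P(defective) = 0.1·0.0499 / (0.1·0.0499 + 0.7·0.9501) ≈ 0.0074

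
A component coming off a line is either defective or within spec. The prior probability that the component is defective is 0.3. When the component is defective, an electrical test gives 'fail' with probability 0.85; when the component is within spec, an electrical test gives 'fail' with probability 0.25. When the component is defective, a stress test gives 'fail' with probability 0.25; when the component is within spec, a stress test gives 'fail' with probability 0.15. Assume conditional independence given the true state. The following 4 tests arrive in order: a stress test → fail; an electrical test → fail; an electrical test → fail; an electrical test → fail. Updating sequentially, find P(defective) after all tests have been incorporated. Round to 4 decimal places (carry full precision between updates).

0.9656

Apply Bayes' rule sequentially, carrying P(defective) forward.
After a stress test='fail': P(defective) = 0.25·0.3000 / (0.25·0.3000 + 0.15·0.7000) ≈ 0.4167
After an electrical test='fail': P(defective) = 0.85·0.4167 / (0.85·0.4167 + 0.25·0.5833) ≈ 0.7083
After an electrical test='fail': P(defective) = 0.85·0.7083 / (0.85·0.7083 + 0.25·0.2917) ≈ 0.8920
After an electrical test='fail': P(defective) = 0.85·0.8920 / (0.85·0.8920 + 0.25·0.1080) ≈ 0.9656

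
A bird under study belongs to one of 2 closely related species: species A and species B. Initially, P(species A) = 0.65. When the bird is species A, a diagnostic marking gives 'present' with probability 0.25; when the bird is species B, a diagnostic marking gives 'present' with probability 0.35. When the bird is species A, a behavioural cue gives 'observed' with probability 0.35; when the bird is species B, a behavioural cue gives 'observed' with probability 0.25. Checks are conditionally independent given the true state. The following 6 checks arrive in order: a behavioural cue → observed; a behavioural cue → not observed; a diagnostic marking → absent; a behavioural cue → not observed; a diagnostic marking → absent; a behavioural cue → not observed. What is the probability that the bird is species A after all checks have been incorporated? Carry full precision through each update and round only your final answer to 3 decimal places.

Each posterior becomes the prior for the next update.
After a behavioural cue='observed': P(species A) = 0.35·0.6500 / (0.35·0.6500 + 0.25·0.3500) ≈ 0.7222
After a behavioural cue='not observed': P(species A) = 0.65·0.7222 / (0.65·0.7222 + 0.75·0.2778) ≈ 0.6926
After a diagnostic marking='absent': P(species A) = 0.75·0.6926 / (0.75·0.6926 + 0.65·0.3074) ≈ 0.7222
After a behavioural cue='not observed': P(species A) = 0.65·0.7222 / (0.65·0.7222 + 0.75·0.2778) ≈ 0.6926
After a diagnostic marking='absent': P(species A) = 0.75·0.6926 / (0.75·0.6926 + 0.65·0.3074) ≈ 0.7222
After a behavioural cue='not observed': P(species A) = 0.65·0.7222 / (0.65·0.7222 + 0.75·0.2778) ≈ 0.6926

0.693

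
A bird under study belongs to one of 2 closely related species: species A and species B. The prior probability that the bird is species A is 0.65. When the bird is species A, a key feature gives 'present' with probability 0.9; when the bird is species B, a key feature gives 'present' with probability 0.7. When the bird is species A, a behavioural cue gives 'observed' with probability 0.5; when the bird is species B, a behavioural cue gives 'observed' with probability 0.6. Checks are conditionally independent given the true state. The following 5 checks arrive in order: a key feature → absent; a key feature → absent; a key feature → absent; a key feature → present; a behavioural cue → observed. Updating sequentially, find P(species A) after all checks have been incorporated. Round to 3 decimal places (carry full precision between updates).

Apply Bayes' rule sequentially, carrying P(species A) forward.
After a key feature='absent': P(species A) = 0.1·0.6500 / (0.1·0.6500 + 0.3·0.3500) ≈ 0.3824
After a key feature='absent': P(species A) = 0.1·0.3824 / (0.1·0.3824 + 0.3·0.6176) ≈ 0.1711
After a key feature='absent': P(species A) = 0.1·0.1711 / (0.1·0.1711 + 0.3·0.8289) ≈ 0.0644
After a key feature='present': P(species A) = 0.9·0.0644 / (0.9·0.0644 + 0.7·0.9356) ≈ 0.0813
After a behavioural cue='observed': P(species A) = 0.5·0.0813 / (0.5·0.0813 + 0.6·0.9187) ≈ 0.0686

0.069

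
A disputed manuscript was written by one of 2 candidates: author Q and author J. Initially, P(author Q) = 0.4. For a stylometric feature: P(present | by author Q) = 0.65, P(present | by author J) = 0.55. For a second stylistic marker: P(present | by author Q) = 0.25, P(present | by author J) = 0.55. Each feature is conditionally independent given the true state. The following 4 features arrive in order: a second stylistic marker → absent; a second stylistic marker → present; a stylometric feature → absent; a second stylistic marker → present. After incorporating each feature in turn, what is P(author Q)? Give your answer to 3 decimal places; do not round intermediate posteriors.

After a second stylistic marker='absent': P(author Q) = 0.75·0.4000 / (0.75·0.4000 + 0.45·0.6000) ≈ 0.5263
After a second stylistic marker='present': P(author Q) = 0.25·0.5263 / (0.25·0.5263 + 0.55·0.4737) ≈ 0.3356
After a stylometric feature='absent': P(author Q) = 0.35·0.3356 / (0.35·0.3356 + 0.45·0.6644) ≈ 0.2820
After a second stylistic marker='present': P(author Q) = 0.25·0.2820 / (0.25·0.2820 + 0.55·0.7180) ≈ 0.1515

0.152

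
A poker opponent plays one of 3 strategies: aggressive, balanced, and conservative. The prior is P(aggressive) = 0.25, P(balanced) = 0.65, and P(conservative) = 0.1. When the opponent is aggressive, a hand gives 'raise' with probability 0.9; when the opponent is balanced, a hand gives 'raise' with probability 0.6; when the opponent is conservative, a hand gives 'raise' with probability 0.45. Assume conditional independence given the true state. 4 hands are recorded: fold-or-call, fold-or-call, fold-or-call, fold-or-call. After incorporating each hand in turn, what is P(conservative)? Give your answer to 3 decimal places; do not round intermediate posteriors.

Each posterior becomes the prior for the next update.
After 'fold-or-call': normaliser = 0.1·0.2500 + 0.4·0.6500 + 0.55·0.1000; P(aggressive) ≈ 0.0735, P(balanced) ≈ 0.7647, P(conservative) ≈ 0.1618
After 'fold-or-call': normaliser = 0.1·0.0735 + 0.4·0.7647 + 0.55·0.1618; P(aggressive) ≈ 0.0183, P(balanced) ≈ 0.7605, P(conservative) ≈ 0.2212
After 'fold-or-call': normaliser = 0.1·0.0183 + 0.4·0.7605 + 0.55·0.2212; P(aggressive) ≈ 0.0043, P(balanced) ≈ 0.7113, P(conservative) ≈ 0.2845
After 'fold-or-call': normaliser = 0.1·0.0043 + 0.4·0.7113 + 0.55·0.2845; P(aggressive) ≈ 0.0010, P(balanced) ≈ 0.6446, P(conservative) ≈ 0.3545

0.354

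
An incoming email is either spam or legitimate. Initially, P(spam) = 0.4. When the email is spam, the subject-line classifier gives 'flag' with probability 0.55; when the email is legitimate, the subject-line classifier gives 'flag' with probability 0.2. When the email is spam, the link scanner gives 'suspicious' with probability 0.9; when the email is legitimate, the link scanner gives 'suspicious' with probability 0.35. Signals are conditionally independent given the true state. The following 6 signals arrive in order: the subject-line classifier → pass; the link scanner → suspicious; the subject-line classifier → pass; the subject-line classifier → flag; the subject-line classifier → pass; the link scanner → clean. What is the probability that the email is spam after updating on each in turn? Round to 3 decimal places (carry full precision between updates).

Each posterior becomes the prior for the next update.
After the subject-line classifier='pass': P(spam) = 0.45·0.4000 / (0.45·0.4000 + 0.8·0.6000) ≈ 0.2727
After the link scanner='suspicious': P(spam) = 0.9·0.2727 / (0.9·0.2727 + 0.35·0.7273) ≈ 0.4909
After the subject-line classifier='pass': P(spam) = 0.45·0.4909 / (0.45·0.4909 + 0.8·0.5091) ≈ 0.3517
After the subject-line classifier='flag': P(spam) = 0.55·0.3517 / (0.55·0.3517 + 0.2·0.6483) ≈ 0.5987
After the subject-line classifier='pass': P(spam) = 0.45·0.5987 / (0.45·0.5987 + 0.8·0.4013) ≈ 0.4562
After the link scanner='clean': P(spam) = 0.1·0.4562 / (0.1·0.4562 + 0.65·0.5438) ≈ 0.1143

0.114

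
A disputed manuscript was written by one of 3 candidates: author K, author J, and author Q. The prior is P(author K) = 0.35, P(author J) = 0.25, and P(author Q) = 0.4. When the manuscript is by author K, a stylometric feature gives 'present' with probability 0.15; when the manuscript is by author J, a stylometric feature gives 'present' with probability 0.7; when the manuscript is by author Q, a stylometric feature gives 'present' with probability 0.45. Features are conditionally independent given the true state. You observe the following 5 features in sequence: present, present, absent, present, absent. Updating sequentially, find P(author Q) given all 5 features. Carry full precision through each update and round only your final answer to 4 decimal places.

After 'present': normaliser = 0.15·0.3500 + 0.7·0.2500 + 0.45·0.4000; P(author K) ≈ 0.1288, P(author J) ≈ 0.4294, P(author Q) ≈ 0.4417
After 'present': normaliser = 0.15·0.1288 + 0.7·0.4294 + 0.45·0.4417; P(author K) ≈ 0.0373, P(author J) ≈ 0.5795, P(author Q) ≈ 0.3832
After 'absent': normaliser = 0.85·0.0373 + 0.3·0.5795 + 0.55·0.3832; P(author K) ≈ 0.0761, P(author J) ≈ 0.4176, P(author Q) ≈ 0.5063
After 'present': normaliser = 0.15·0.0761 + 0.7·0.4176 + 0.45·0.5063; P(author K) ≈ 0.0215, P(author J) ≈ 0.5500, P(author Q) ≈ 0.4286
After 'absent': normaliser = 0.85·0.0215 + 0.3·0.5500 + 0.55·0.4286; P(author K) ≈ 0.0436, P(author J) ≈ 0.3938, P(author Q) ≈ 0.5626

0.5626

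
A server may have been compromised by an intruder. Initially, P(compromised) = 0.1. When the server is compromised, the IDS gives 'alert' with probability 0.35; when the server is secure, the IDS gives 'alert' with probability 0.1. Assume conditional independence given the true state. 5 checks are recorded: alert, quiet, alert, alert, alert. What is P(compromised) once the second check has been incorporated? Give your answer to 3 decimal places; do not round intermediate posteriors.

Each posterior becomes the prior for the next update.
After 'alert': P(compromised) = 0.35·0.1000 / (0.35·0.1000 + 0.1·0.9000) ≈ 0.2800
After 'quiet': P(compromised) = 0.65·0.2800 / (0.65·0.2800 + 0.9·0.7200) ≈ 0.2193

0.219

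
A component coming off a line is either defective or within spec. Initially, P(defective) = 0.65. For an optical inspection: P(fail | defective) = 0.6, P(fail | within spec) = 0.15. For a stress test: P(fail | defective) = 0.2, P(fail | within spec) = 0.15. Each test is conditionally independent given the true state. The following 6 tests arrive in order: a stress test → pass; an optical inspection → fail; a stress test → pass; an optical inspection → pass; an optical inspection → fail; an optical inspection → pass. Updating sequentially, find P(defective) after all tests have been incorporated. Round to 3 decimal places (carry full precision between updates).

Apply Bayes' rule sequentially, carrying P(defective) forward.
After a stress test='pass': P(defective) = 0.8·0.6500 / (0.8·0.6500 + 0.85·0.3500) ≈ 0.6361
After an optical inspection='fail': P(defective) = 0.6·0.6361 / (0.6·0.6361 + 0.15·0.3639) ≈ 0.8749
After a stress test='pass': P(defective) = 0.8·0.8749 / (0.8·0.8749 + 0.85·0.1251) ≈ 0.8681
After an optical inspection='pass': P(defective) = 0.4·0.8681 / (0.4·0.8681 + 0.85·0.1319) ≈ 0.7559
After an optical inspection='fail': P(defective) = 0.6·0.7559 / (0.6·0.7559 + 0.15·0.2441) ≈ 0.9253
After an optical inspection='pass': P(defective) = 0.4·0.9253 / (0.4·0.9253 + 0.85·0.0747) ≈ 0.8536

0.854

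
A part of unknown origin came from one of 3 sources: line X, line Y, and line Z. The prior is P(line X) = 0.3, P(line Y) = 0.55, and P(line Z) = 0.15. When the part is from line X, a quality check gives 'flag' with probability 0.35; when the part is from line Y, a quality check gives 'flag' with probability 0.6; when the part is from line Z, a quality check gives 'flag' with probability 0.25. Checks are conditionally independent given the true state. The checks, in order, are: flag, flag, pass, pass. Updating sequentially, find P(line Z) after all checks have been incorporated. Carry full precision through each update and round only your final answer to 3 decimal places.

After 'flag': normaliser = 0.35·0.3000 + 0.6·0.5500 + 0.25·0.1500; P(line X) ≈ 0.2222, P(line Y) ≈ 0.6984, P(line Z) ≈ 0.0794
After 'flag': normaliser = 0.35·0.2222 + 0.6·0.6984 + 0.25·0.0794; P(line X) ≈ 0.1505, P(line Y) ≈ 0.8111, P(line Z) ≈ 0.0384
After 'pass': normaliser = 0.65·0.1505 + 0.4·0.8111 + 0.75·0.0384; P(line X) ≈ 0.2169, P(line Y) ≈ 0.7192, P(line Z) ≈ 0.0639
After 'pass': normaliser = 0.65·0.2169 + 0.4·0.7192 + 0.75·0.0639; P(line X) ≈ 0.2959, P(line Y) ≈ 0.6037, P(line Z) ≈ 0.1005

0.100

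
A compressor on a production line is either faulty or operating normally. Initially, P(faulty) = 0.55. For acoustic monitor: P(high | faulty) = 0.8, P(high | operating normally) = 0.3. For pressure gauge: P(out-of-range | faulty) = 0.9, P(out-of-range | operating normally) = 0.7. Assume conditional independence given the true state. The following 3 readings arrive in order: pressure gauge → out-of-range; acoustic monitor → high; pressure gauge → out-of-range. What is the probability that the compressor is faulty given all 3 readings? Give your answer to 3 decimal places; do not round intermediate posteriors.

After pressure gauge='out-of-range': P(faulty) = 0.9·0.5500 / (0.9·0.5500 + 0.7·0.4500) ≈ 0.6111
After acoustic monitor='high': P(faulty) = 0.8·0.6111 / (0.8·0.6111 + 0.3·0.3889) ≈ 0.8073
After pressure gauge='out-of-range': P(faulty) = 0.9·0.8073 / (0.9·0.8073 + 0.7·0.1927) ≈ 0.8435

0.843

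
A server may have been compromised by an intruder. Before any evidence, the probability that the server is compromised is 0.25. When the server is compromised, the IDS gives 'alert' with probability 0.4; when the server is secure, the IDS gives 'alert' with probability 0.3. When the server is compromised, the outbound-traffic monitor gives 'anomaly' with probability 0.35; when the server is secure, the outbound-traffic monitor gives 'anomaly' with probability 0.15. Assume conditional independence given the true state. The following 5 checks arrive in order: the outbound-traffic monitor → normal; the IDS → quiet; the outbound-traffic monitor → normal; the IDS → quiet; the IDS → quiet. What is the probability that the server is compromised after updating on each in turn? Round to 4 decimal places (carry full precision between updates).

0.1093

After the outbound-traffic monitor='normal': P(compromised) = 0.65·0.2500 / (0.65·0.2500 + 0.85·0.7500) ≈ 0.2031
After the IDS='quiet': P(compromised) = 0.6·0.2031 / (0.6·0.2031 + 0.7·0.7969) ≈ 0.1793
After the outbound-traffic monitor='normal': P(compromised) = 0.65·0.1793 / (0.65·0.1793 + 0.85·0.8207) ≈ 0.1432
After the IDS='quiet': P(compromised) = 0.6·0.1432 / (0.6·0.1432 + 0.7·0.8568) ≈ 0.1253
After the IDS='quiet': P(compromised) = 0.6·0.1253 / (0.6·0.1253 + 0.7·0.8747) ≈ 0.1093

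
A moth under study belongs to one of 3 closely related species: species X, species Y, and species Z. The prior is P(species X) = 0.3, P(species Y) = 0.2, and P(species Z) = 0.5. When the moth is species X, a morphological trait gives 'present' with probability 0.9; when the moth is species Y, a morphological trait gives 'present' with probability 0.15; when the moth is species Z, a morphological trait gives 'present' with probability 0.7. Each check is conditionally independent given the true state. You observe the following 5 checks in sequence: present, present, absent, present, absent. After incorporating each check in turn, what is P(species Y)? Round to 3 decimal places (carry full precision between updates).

0.027

After 'present': normaliser = 0.9·0.3000 + 0.15·0.2000 + 0.7·0.5000; P(species X) ≈ 0.4154, P(species Y) ≈ 0.0462, P(species Z) ≈ 0.5385
After 'present': normaliser = 0.9·0.4154 + 0.15·0.0462 + 0.7·0.5385; P(species X) ≈ 0.4934, P(species Y) ≈ 0.0091, P(species Z) ≈ 0.4975
After 'absent': normaliser = 0.1·0.4934 + 0.85·0.0091 + 0.3·0.4975; P(species X) ≈ 0.2391, P(species Y) ≈ 0.0376, P(species Z) ≈ 0.7232
After 'present': normaliser = 0.9·0.2391 + 0.15·0.0376 + 0.7·0.7232; P(species X) ≈ 0.2960, P(species Y) ≈ 0.0078, P(species Z) ≈ 0.6963
After 'absent': normaliser = 0.1·0.2960 + 0.85·0.0078 + 0.3·0.6963; P(species X) ≈ 0.1208, P(species Y) ≈ 0.0269, P(species Z) ≈ 0.8523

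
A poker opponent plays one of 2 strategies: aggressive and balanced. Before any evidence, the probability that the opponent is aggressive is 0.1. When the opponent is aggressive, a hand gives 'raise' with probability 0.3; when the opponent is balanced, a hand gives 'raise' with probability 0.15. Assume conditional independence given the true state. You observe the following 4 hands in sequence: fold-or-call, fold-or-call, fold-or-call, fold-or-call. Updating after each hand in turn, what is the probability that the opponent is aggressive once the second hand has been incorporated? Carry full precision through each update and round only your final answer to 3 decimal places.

Apply Bayes' rule sequentially, carrying P(aggressive) forward.
After 'fold-or-call': P(aggressive) = 0.7·0.1000 / (0.7·0.1000 + 0.85·0.9000) ≈ 0.0838
After 'fold-or-call': P(aggressive) = 0.7·0.0838 / (0.7·0.0838 + 0.85·0.9162) ≈ 0.0701

0.070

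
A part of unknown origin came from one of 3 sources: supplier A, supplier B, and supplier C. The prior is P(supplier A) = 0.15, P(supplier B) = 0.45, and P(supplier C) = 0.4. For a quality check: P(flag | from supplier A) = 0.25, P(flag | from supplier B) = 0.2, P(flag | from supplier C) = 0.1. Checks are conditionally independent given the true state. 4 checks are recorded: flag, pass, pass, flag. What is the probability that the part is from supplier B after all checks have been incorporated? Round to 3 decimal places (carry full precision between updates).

0.575

Apply Bayes' rule sequentially, carrying P(supplier B) forward.
After 'flag': normaliser = 0.25·0.1500 + 0.2·0.4500 + 0.1·0.4000; P(supplier A) ≈ 0.2239, P(supplier B) ≈ 0.5373, P(supplier C) ≈ 0.2388
After 'pass': normaliser = 0.75·0.2239 + 0.8·0.5373 + 0.9·0.2388; P(supplier A) ≈ 0.2066, P(supplier B) ≈ 0.5289, P(supplier C) ≈ 0.2645
After 'pass': normaliser = 0.75·0.2066 + 0.8·0.5289 + 0.9·0.2645; P(supplier A) ≈ 0.1899, P(supplier B) ≈ 0.5185, P(supplier C) ≈ 0.2916
After 'flag': normaliser = 0.25·0.1899 + 0.2·0.5185 + 0.1·0.2916; P(supplier A) ≈ 0.2632, P(supplier B) ≈ 0.5750, P(supplier C) ≈ 0.1617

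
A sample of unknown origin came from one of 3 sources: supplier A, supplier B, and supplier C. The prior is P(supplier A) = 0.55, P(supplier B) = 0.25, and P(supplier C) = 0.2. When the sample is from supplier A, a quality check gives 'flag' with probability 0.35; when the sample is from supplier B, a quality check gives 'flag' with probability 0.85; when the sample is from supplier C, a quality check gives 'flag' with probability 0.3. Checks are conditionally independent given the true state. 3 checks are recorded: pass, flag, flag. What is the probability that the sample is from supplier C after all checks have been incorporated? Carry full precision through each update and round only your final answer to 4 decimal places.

Each posterior becomes the prior for the next update.
After 'pass': normaliser = 0.65·0.5500 + 0.15·0.2500 + 0.7·0.2000; P(supplier A) ≈ 0.6682, P(supplier B) ≈ 0.0701, P(supplier C) ≈ 0.2617
After 'flag': normaliser = 0.35·0.6682 + 0.85·0.0701 + 0.3·0.2617; P(supplier A) ≈ 0.6288, P(supplier B) ≈ 0.1602, P(supplier C) ≈ 0.2111
After 'flag': normaliser = 0.35·0.6288 + 0.85·0.1602 + 0.3·0.2111; P(supplier A) ≈ 0.5246, P(supplier B) ≈ 0.3245, P(supplier C) ≈ 0.1509

0.1509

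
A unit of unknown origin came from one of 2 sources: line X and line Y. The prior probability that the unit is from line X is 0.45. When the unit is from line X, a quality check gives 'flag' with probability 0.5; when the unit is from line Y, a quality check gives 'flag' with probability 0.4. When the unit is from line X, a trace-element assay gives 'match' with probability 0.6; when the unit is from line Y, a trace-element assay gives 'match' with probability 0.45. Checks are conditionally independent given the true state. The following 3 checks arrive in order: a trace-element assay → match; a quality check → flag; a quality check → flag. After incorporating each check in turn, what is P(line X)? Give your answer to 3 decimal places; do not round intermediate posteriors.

Apply Bayes' rule sequentially, carrying P(line X) forward.
After a trace-element assay='match': P(line X) = 0.6·0.4500 / (0.6·0.4500 + 0.45·0.5500) ≈ 0.5217
After a quality check='flag': P(line X) = 0.5·0.5217 / (0.5·0.5217 + 0.4·0.4783) ≈ 0.5769
After a quality check='flag': P(line X) = 0.5·0.5769 / (0.5·0.5769 + 0.4·0.4231) ≈ 0.6303

0.630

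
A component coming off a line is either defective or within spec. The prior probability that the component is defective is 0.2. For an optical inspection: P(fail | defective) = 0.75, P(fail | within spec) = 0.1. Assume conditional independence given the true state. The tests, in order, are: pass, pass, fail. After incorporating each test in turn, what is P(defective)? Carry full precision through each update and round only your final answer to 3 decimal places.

0.126

Each posterior becomes the prior for the next update.
After 'pass': P(defective) = 0.25·0.2000 / (0.25·0.2000 + 0.9·0.8000) ≈ 0.0649
After 'pass': P(defective) = 0.25·0.0649 / (0.25·0.0649 + 0.9·0.9351) ≈ 0.0189
After 'fail': P(defective) = 0.75·0.0189 / (0.75·0.0189 + 0.1·0.9811) ≈ 0.1264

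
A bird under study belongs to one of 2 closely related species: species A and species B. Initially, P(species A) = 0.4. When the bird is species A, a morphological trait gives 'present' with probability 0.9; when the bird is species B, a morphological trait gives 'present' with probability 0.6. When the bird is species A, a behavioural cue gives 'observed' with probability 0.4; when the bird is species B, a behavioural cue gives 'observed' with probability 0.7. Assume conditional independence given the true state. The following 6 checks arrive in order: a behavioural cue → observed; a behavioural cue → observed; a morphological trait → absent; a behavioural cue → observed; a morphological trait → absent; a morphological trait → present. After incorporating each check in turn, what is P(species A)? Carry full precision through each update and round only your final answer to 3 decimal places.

0.012

After a behavioural cue='observed': P(species A) = 0.4·0.4000 / (0.4·0.4000 + 0.7·0.6000) ≈ 0.2759
After a behavioural cue='observed': P(species A) = 0.4·0.2759 / (0.4·0.2759 + 0.7·0.7241) ≈ 0.1788
After a morphological trait='absent': P(species A) = 0.1·0.1788 / (0.1·0.1788 + 0.4·0.8212) ≈ 0.0516
After a behavioural cue='observed': P(species A) = 0.4·0.0516 / (0.4·0.0516 + 0.7·0.9484) ≈ 0.0302
After a morphological trait='absent': P(species A) = 0.1·0.0302 / (0.1·0.0302 + 0.4·0.9698) ≈ 0.0077
After a morphological trait='present': P(species A) = 0.9·0.0077 / (0.9·0.0077 + 0.6·0.9923) ≈ 0.0115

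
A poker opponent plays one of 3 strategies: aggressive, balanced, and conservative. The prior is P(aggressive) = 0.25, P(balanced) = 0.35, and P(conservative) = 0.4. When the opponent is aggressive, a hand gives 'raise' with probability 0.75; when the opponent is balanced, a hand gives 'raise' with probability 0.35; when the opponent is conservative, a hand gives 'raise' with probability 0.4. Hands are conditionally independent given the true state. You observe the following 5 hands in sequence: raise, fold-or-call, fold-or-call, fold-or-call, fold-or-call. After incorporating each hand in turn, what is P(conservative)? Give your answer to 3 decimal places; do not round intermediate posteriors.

0.478

After 'raise': normaliser = 0.75·0.2500 + 0.35·0.3500 + 0.4·0.4000; P(aggressive) ≈ 0.3989, P(balanced) ≈ 0.2606, P(conservative) ≈ 0.3404
After 'fold-or-call': normaliser = 0.25·0.3989 + 0.65·0.2606 + 0.6·0.3404; P(aggressive) ≈ 0.2107, P(balanced) ≈ 0.3579, P(conservative) ≈ 0.4315
After 'fold-or-call': normaliser = 0.25·0.2107 + 0.65·0.3579 + 0.6·0.4315; P(aggressive) ≈ 0.0968, P(balanced) ≈ 0.4275, P(conservative) ≈ 0.4757
After 'fold-or-call': normaliser = 0.25·0.0968 + 0.65·0.4275 + 0.6·0.4757; P(aggressive) ≈ 0.0412, P(balanced) ≈ 0.4730, P(conservative) ≈ 0.4859
After 'fold-or-call': normaliser = 0.25·0.0412 + 0.65·0.4730 + 0.6·0.4859; P(aggressive) ≈ 0.0169, P(balanced) ≈ 0.5046, P(conservative) ≈ 0.4785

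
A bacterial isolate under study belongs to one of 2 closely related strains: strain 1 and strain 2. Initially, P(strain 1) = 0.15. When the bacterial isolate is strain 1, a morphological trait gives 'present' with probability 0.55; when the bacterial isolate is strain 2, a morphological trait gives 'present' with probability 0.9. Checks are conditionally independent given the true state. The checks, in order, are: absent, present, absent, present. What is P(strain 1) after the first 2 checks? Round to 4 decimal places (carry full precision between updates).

After 'absent': P(strain 1) = 0.45·0.1500 / (0.45·0.1500 + 0.1·0.8500) ≈ 0.4426
After 'present': P(strain 1) = 0.55·0.4426 / (0.55·0.4426 + 0.9·0.5574) ≈ 0.3267

0.3267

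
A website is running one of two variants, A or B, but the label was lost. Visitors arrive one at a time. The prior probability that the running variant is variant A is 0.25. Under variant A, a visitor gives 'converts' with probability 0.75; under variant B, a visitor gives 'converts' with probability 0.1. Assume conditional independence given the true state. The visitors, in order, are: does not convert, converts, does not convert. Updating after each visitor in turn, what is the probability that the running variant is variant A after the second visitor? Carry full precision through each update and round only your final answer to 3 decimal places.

0.410

After 'does not convert': P(A) = 0.25·0.2500 / (0.25·0.2500 + 0.9·0.7500) ≈ 0.0847
After 'converts': P(A) = 0.75·0.0847 / (0.75·0.0847 + 0.1·0.9153) ≈ 0.4098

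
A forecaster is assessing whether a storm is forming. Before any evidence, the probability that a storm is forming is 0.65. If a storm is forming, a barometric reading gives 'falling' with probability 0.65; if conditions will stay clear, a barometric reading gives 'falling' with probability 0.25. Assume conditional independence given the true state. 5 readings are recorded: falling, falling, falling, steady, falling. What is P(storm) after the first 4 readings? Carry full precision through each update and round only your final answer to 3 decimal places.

Apply Bayes' rule sequentially, carrying P(storm) forward.
After 'falling': P(storm) = 0.65·0.6500 / (0.65·0.6500 + 0.25·0.3500) ≈ 0.8284
After 'falling': P(storm) = 0.65·0.8284 / (0.65·0.8284 + 0.25·0.1716) ≈ 0.9262
After 'falling': P(storm) = 0.65·0.9262 / (0.65·0.9262 + 0.25·0.0738) ≈ 0.9703
After 'steady': P(storm) = 0.35·0.9703 / (0.35·0.9703 + 0.75·0.0297) ≈ 0.9384

0.938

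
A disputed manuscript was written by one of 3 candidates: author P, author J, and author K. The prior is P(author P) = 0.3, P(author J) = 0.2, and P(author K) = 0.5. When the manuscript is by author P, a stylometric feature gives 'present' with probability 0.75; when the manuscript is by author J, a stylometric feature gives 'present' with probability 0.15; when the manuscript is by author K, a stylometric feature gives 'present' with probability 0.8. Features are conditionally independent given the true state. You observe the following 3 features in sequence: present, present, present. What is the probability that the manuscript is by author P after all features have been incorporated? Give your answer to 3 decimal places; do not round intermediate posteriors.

After 'present': normaliser = 0.75·0.3000 + 0.15·0.2000 + 0.8·0.5000; P(author P) ≈ 0.3435, P(author J) ≈ 0.0458, P(author K) ≈ 0.6107
After 'present': normaliser = 0.75·0.3435 + 0.15·0.0458 + 0.8·0.6107; P(author P) ≈ 0.3421, P(author J) ≈ 0.0091, P(author K) ≈ 0.6488
After 'present': normaliser = 0.75·0.3421 + 0.15·0.0091 + 0.8·0.6488; P(author P) ≈ 0.3302, P(author J) ≈ 0.0018, P(author K) ≈ 0.6680

0.330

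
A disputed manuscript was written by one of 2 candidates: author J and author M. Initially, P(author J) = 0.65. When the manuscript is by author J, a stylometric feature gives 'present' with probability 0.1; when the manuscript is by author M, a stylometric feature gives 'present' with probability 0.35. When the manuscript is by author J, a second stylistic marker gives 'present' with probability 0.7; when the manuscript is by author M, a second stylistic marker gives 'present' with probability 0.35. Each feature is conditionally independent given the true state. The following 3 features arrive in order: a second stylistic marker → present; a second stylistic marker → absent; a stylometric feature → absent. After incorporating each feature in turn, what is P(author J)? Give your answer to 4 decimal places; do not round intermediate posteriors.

After a second stylistic marker='present': P(author J) = 0.7·0.6500 / (0.7·0.6500 + 0.35·0.3500) ≈ 0.7879
After a second stylistic marker='absent': P(author J) = 0.3·0.7879 / (0.3·0.7879 + 0.65·0.2121) ≈ 0.6316
After a stylometric feature='absent': P(author J) = 0.9·0.6316 / (0.9·0.6316 + 0.65·0.3684) ≈ 0.7036

0.7036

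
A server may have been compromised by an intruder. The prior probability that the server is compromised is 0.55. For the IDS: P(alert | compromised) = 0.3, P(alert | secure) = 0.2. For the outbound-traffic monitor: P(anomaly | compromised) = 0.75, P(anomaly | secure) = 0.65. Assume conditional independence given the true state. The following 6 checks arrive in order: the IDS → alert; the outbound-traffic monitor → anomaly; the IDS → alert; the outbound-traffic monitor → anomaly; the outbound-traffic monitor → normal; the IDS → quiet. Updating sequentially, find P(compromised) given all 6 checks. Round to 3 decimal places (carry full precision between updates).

0.696

After the IDS='alert': P(compromised) = 0.3·0.5500 / (0.3·0.5500 + 0.2·0.4500) ≈ 0.6471
After the outbound-traffic monitor='anomaly': P(compromised) = 0.75·0.6471 / (0.75·0.6471 + 0.65·0.3529) ≈ 0.6790
After the IDS='alert': P(compromised) = 0.3·0.6790 / (0.3·0.6790 + 0.2·0.3210) ≈ 0.7604
After the outbound-traffic monitor='anomaly': P(compromised) = 0.75·0.7604 / (0.75·0.7604 + 0.65·0.2396) ≈ 0.7855
After the outbound-traffic monitor='normal': P(compromised) = 0.25·0.7855 / (0.25·0.7855 + 0.35·0.2145) ≈ 0.7234
After the IDS='quiet': P(compromised) = 0.7·0.7234 / (0.7·0.7234 + 0.8·0.2766) ≈ 0.6959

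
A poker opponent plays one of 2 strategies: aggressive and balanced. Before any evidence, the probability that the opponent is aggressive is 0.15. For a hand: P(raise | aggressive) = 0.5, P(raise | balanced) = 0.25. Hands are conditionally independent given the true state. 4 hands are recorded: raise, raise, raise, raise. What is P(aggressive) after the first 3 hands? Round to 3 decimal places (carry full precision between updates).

After 'raise': P(aggressive) = 0.5·0.1500 / (0.5·0.1500 + 0.25·0.8500) ≈ 0.2609
After 'raise': P(aggressive) = 0.5·0.2609 / (0.5·0.2609 + 0.25·0.7391) ≈ 0.4138
After 'raise': P(aggressive) = 0.5·0.4138 / (0.5·0.4138 + 0.25·0.5862) ≈ 0.5854

0.585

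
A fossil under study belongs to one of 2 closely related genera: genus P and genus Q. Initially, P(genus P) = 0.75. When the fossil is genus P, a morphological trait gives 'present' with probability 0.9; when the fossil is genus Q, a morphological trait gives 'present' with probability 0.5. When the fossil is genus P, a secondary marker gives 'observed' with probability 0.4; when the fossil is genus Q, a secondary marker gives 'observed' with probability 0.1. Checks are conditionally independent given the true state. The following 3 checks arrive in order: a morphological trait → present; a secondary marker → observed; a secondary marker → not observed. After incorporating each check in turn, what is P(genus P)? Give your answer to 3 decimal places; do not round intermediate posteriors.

0.935

After a morphological trait='present': P(genus P) = 0.9·0.7500 / (0.9·0.7500 + 0.5·0.2500) ≈ 0.8438
After a secondary marker='observed': P(genus P) = 0.4·0.8438 / (0.4·0.8438 + 0.1·0.1562) ≈ 0.9558
After a secondary marker='not observed': P(genus P) = 0.6·0.9558 / (0.6·0.9558 + 0.9·0.0442) ≈ 0.9351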